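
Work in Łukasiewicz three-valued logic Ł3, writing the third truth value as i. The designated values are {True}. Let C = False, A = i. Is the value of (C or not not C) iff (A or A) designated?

No

not C = not False = True
not not C = not True = False
C or not not C = False or False = False
A or A = i or i = i
(C or not not C) iff (A or A) = False iff i = i
i ∉ {True}.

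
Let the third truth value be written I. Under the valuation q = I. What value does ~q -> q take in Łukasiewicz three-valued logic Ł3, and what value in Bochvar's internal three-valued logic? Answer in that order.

In Łukasiewicz three-valued logic Ł3: ~q = ~I = I
~q -> q = I -> I = true
In Bochvar's internal three-valued logic: ~q = ~I = I
~q -> q = I -> I = I  [any arg is the third value ⇒ result is the third value]
They differ because Łukasiewicz three-valued logic Ł3 and Bochvar's internal three-valued logic treat I differently under the binary connectives.

true; I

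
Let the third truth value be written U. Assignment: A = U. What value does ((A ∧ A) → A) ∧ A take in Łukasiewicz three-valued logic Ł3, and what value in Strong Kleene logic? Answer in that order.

In Łukasiewicz three-valued logic Ł3: A ∧ A = U ∧ U = U
(A ∧ A) → A = U → U = T  [min(1, 1−½+½)]
((A ∧ A) → A) ∧ A = T ∧ U = U
In Strong Kleene logic: A ∧ A = U ∧ U = U
(A ∧ A) → A = U → U = U  [¬U ∨ U]
((A ∧ A) → A) ∧ A = U ∧ U = U

U; U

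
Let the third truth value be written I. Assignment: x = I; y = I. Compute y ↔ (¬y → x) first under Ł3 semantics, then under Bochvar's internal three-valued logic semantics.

In Ł3: ¬y = ¬I = I
¬y → x = I → I = T  [min(1, 1−½+½)]
y ↔ (¬y → x) = I ↔ T = I
In Bochvar's internal three-valued logic: ¬y = ¬I = I
¬y → x = I → I = I  [any arg is the third value ⇒ result is the third value]
y ↔ (¬y → x) = I ↔ I = I

I; I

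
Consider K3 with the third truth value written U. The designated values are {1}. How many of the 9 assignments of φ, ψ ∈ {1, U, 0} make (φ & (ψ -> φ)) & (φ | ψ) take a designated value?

3

Designated under: (φ=1, ψ=1); (φ=1, ψ=U); (φ=1, ψ=0).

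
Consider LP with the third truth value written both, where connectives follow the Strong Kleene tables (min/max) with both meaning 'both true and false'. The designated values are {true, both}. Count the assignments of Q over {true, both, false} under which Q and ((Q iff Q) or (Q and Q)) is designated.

2

Q=true: true ✓
Q=both: both ✓
Q=false: false ·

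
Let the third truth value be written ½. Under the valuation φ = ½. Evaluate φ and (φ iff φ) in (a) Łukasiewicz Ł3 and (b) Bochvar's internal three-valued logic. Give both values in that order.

½; ½

In Łukasiewicz Ł3: φ iff φ = ½ iff ½ = 1
φ and (φ iff φ) = ½ and 1 = ½
In Bochvar's internal three-valued logic: φ iff φ = ½ iff ½ = ½
φ and (φ iff φ) = ½ and ½ = ½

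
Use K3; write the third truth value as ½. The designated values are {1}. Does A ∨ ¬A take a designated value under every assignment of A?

No

Countermodel: A=½ gives ½, which is not designated.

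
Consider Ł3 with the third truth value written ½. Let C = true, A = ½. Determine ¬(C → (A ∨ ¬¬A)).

¬A = ¬½ = ½
¬¬A = ¬½ = ½
A ∨ ¬¬A = ½ ∨ ½ = ½
C → (A ∨ ¬¬A) = true → ½ = ½  [min(1, 1−1+½)]
¬(C → (A ∨ ¬¬A)) = ¬½ = ½

½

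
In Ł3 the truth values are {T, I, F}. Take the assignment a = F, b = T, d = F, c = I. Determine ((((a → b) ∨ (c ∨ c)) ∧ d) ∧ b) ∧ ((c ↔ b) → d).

a → b = F → T = T
c ∨ c = I ∨ I = I
(a → b) ∨ (c ∨ c) = T ∨ I = T
((a → b) ∨ (c ∨ c)) ∧ d = T ∧ F = F
(((a → b) ∨ (c ∨ c)) ∧ d) ∧ b = F ∧ T = F
c ↔ b = I ↔ T = I
(c ↔ b) → d = I → F = I
((((a → b) ∨ (c ∨ c)) ∧ d) ∧ b) ∧ ((c ↔ b) → d) = F ∧ I = F

F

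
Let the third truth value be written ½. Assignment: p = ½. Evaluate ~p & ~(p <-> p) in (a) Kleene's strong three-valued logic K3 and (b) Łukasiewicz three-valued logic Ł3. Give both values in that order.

½; F

In Kleene's strong three-valued logic K3: ~p = ~½ = ½
p <-> p = ½ <-> ½ = ½
~(p <-> p) = ~½ = ½
~p & ~(p <-> p) = ½ & ½ = ½
In Łukasiewicz three-valued logic Ł3: ~p = ~½ = ½
p <-> p = ½ <-> ½ = T  [1 − |½−½|]
~(p <-> p) = ~T = F
~p & ~(p <-> p) = ½ & F = F
They differ because Kleene's strong three-valued logic K3 and Łukasiewicz three-valued logic Ł3 treat ½ differently under implication.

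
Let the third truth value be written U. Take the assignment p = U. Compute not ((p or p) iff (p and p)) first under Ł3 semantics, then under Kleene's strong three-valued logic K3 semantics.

False; U

In Ł3: p or p = U or U = U
p and p = U and U = U
(p or p) iff (p and p) = U iff U = True  [1 − |½−½|]
not ((p or p) iff (p and p)) = not True = False
In Kleene's strong three-valued logic K3: p or p = U or U = U
p and p = U and U = U
(p or p) iff (p and p) = U iff U = U
not ((p or p) iff (p and p)) = not U = U
They differ because Ł3 and Kleene's strong three-valued logic K3 treat U differently under implication.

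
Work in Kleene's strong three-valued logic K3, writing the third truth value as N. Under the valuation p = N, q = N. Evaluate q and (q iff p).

N

q iff p = N iff N = N
q and (q iff p) = N and N = N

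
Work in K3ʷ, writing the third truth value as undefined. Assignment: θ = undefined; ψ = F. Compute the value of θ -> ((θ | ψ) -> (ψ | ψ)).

θ | ψ = undefined | F = undefined
ψ | ψ = F | F = F
(θ | ψ) -> (ψ | ψ) = undefined -> F = undefined  [any arg is the third value ⇒ result is the third value]
θ -> ((θ | ψ) -> (ψ | ψ)) = undefined -> undefined = undefined

undefined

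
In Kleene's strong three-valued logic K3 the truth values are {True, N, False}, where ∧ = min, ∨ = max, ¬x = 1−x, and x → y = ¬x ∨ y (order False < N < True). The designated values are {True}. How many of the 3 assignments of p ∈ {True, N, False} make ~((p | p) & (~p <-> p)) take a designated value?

p=True: True ✓
p=N: N ·
p=False: True ✓

2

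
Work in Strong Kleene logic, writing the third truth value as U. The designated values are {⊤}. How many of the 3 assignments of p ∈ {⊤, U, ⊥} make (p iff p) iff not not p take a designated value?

1

p=⊤: ⊤ ✓
p=U: U ·
p=⊥: ⊥ ·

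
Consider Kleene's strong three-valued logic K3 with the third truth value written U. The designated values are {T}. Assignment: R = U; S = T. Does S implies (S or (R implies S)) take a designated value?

R implies S = U implies T = T  [not U or T]
S or (R implies S) = T or T = T
S implies (S or (R implies S)) = T implies T = T
T ∈ {T}.

Yes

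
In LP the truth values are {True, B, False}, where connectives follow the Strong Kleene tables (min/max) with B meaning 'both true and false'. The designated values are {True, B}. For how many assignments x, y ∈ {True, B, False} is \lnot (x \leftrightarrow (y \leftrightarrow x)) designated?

Of the 9 assignments, 7 give a value in {True, B}.

7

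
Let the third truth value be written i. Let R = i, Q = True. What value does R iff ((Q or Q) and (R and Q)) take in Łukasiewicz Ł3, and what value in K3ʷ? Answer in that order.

In Łukasiewicz Ł3: Q or Q = True or True = True
R and Q = i and True = i
(Q or Q) and (R and Q) = True and i = i
R iff ((Q or Q) and (R and Q)) = i iff i = True  [1 − |½−½|]
In K3ʷ: Q or Q = True or True = True
R and Q = i and True = i
(Q or Q) and (R and Q) = True and i = i
R iff ((Q or Q) and (R and Q)) = i iff i = i
They differ because Łukasiewicz Ł3 and K3ʷ treat i differently under the binary connectives.

True; i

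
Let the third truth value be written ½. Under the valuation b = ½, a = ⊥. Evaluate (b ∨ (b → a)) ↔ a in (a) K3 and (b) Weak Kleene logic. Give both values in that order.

In K3: b → a = ½ → ⊥ = ½  [¬½ ∨ ⊥]
b ∨ (b → a) = ½ ∨ ½ = ½
(b ∨ (b → a)) ↔ a = ½ ↔ ⊥ = ½
In Weak Kleene logic: b → a = ½ → ⊥ = ½
b ∨ (b → a) = ½ ∨ ½ = ½
(b ∨ (b → a)) ↔ a = ½ ↔ ⊥ = ½

½; ½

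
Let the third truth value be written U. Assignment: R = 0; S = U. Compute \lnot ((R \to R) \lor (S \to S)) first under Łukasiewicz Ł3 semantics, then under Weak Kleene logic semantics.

0; U

In Łukasiewicz Ł3: R \to R = 0 \to 0 = 1
S \to S = U \to U = 1  [min(1, 1−½+½)]
(R \to R) \lor (S \to S) = 1 \lor 1 = 1
\lnot ((R \to R) \lor (S \to S)) = \lnot 1 = 0
In Weak Kleene logic: R \to R = 0 \to 0 = 1
S \to S = U \to U = U  [any arg is the third value ⇒ result is the third value]
(R \to R) \lor (S \to S) = 1 \lor U = U
\lnot ((R \to R) \lor (S \to S)) = \lnot U = U
They differ because Łukasiewicz Ł3 and Weak Kleene logic treat U differently under the binary connectives.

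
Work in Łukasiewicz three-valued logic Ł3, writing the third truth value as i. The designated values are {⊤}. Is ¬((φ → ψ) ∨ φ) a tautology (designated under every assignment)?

No

Countermodel: φ=⊤, ψ=⊤ gives ⊥, which is not designated.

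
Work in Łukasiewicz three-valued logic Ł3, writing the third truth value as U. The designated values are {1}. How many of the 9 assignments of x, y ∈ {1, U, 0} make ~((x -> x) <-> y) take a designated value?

3

Designated under: (x=1, y=0); (x=U, y=0); (x=0, y=0).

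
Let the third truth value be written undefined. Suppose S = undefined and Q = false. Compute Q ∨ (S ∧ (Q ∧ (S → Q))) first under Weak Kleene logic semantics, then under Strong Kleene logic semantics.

undefined; false

In Weak Kleene logic: S → Q = undefined → false = undefined
Q ∧ (S → Q) = false ∧ undefined = undefined
S ∧ (Q ∧ (S → Q)) = undefined ∧ undefined = undefined
Q ∨ (S ∧ (Q ∧ (S → Q))) = false ∨ undefined = undefined
In Strong Kleene logic: S → Q = undefined → false = undefined  [¬undefined ∨ false]
Q ∧ (S → Q) = false ∧ undefined = false
S ∧ (Q ∧ (S → Q)) = undefined ∧ false = false
Q ∨ (S ∧ (Q ∧ (S → Q))) = false ∨ false = false
They differ because Weak Kleene logic and Strong Kleene logic treat undefined differently under the binary connectives.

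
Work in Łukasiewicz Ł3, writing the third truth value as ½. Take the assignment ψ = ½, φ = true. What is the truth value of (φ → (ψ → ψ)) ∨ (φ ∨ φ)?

ψ → ψ = ½ → ½ = true  [min(1, 1−½+½)]
φ → (ψ → ψ) = true → true = true
φ ∨ φ = true ∨ true = true
(φ → (ψ → ψ)) ∨ (φ ∨ φ) = true ∨ true = true

true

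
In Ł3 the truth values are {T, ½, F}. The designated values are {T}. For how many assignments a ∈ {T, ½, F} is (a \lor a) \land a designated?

a=T: T ✓
a=½: ½ ·
a=F: F ·

1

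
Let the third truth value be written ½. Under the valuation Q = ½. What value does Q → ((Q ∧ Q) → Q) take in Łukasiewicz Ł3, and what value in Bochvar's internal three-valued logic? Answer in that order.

In Łukasiewicz Ł3: Q ∧ Q = ½ ∧ ½ = ½
(Q ∧ Q) → Q = ½ → ½ = 1
Q → ((Q ∧ Q) → Q) = ½ → 1 = 1
In Bochvar's internal three-valued logic: Q ∧ Q = ½ ∧ ½ = ½
(Q ∧ Q) → Q = ½ → ½ = ½
Q → ((Q ∧ Q) → Q) = ½ → ½ = ½
They differ because Łukasiewicz Ł3 and Bochvar's internal three-valued logic treat ½ differently under the binary connectives.

1; ½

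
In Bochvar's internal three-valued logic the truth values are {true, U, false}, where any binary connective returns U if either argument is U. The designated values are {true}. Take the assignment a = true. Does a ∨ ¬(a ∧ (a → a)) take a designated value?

Yes

a → a = true → true = true
a ∧ (a → a) = true ∧ true = true
¬(a ∧ (a → a)) = ¬true = false
a ∨ ¬(a ∧ (a → a)) = true ∨ false = true
true ∈ {true}.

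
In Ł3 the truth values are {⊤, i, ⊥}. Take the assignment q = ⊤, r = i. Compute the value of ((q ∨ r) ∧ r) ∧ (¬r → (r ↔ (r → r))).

i

q ∨ r = ⊤ ∨ i = ⊤
(q ∨ r) ∧ r = ⊤ ∧ i = i
¬r = ¬i = i
r → r = i → i = ⊤
r ↔ (r → r) = i ↔ ⊤ = i
¬r → (r ↔ (r → r)) = i → i = ⊤
((q ∨ r) ∧ r) ∧ (¬r → (r ↔ (r → r))) = i ∧ ⊤ = i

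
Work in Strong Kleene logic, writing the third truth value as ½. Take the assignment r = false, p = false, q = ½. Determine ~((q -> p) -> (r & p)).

q -> p = ½ -> false = ½
r & p = false & false = false
(q -> p) -> (r & p) = ½ -> false = ½
~((q -> p) -> (r & p)) = ~½ = ½

½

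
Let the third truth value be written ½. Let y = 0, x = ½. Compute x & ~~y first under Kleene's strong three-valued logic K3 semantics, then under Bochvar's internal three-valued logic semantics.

0; ½

In Kleene's strong three-valued logic K3: ~y = ~0 = 1
~~y = ~1 = 0
x & ~~y = ½ & 0 = 0
In Bochvar's internal three-valued logic: ~y = ~0 = 1
~~y = ~1 = 0
x & ~~y = ½ & 0 = ½
They differ because Kleene's strong three-valued logic K3 and Bochvar's internal three-valued logic treat ½ differently under the binary connectives.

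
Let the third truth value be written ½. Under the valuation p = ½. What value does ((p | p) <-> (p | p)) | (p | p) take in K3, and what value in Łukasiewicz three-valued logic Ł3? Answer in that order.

In K3: p | p = ½ | ½ = ½
p | p = ½ | ½ = ½
(p | p) <-> (p | p) = ½ <-> ½ = ½
p | p = ½ | ½ = ½
((p | p) <-> (p | p)) | (p | p) = ½ | ½ = ½
In Łukasiewicz three-valued logic Ł3: p | p = ½ | ½ = ½
p | p = ½ | ½ = ½
(p | p) <-> (p | p) = ½ <-> ½ = ⊤  [1 − |½−½|]
p | p = ½ | ½ = ½
((p | p) <-> (p | p)) | (p | p) = ⊤ | ½ = ⊤
They differ because K3 and Łukasiewicz three-valued logic Ł3 treat ½ differently under implication.

½; ⊤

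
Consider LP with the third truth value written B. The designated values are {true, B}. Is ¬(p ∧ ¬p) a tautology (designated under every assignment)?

Every assignment of p over {true, B, false} gives a value in {true, B}.
In particular, with p=B: ¬(p ∧ ¬p) = B.

Yes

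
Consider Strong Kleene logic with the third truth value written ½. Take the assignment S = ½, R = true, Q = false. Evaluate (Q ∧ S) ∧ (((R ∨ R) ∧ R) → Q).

Q ∧ S = false ∧ ½ = false
R ∨ R = true ∨ true = true
(R ∨ R) ∧ R = true ∧ true = true
((R ∨ R) ∧ R) → Q = true → false = false
(Q ∧ S) ∧ (((R ∨ R) ∧ R) → Q) = false ∧ false = false

false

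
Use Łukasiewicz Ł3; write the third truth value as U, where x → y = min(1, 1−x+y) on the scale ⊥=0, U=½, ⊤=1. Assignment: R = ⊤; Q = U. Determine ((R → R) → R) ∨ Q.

R → R = ⊤ → ⊤ = ⊤
(R → R) → R = ⊤ → ⊤ = ⊤
((R → R) → R) ∨ Q = ⊤ ∨ U = ⊤

⊤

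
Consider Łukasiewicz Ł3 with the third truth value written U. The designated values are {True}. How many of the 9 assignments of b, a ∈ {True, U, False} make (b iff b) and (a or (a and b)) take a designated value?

3

Designated under: (b=True, a=True); (b=U, a=True); (b=False, a=True).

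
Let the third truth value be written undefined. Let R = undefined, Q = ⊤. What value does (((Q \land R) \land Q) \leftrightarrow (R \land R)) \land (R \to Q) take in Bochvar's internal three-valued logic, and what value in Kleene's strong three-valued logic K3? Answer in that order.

In Bochvar's internal three-valued logic: Q \land R = ⊤ \land undefined = undefined
(Q \land R) \land Q = undefined \land ⊤ = undefined
R \land R = undefined \land undefined = undefined
((Q \land R) \land Q) \leftrightarrow (R \land R) = undefined \leftrightarrow undefined = undefined
R \to Q = undefined \to ⊤ = undefined  [any arg is the third value ⇒ result is the third value]
(((Q \land R) \land Q) \leftrightarrow (R \land R)) \land (R \to Q) = undefined \land undefined = undefined
In Kleene's strong three-valued logic K3: Q \land R = ⊤ \land undefined = undefined
(Q \land R) \land Q = undefined \land ⊤ = undefined
R \land R = undefined \land undefined = undefined
((Q \land R) \land Q) \leftrightarrow (R \land R) = undefined \leftrightarrow undefined = undefined
R \to Q = undefined \to ⊤ = ⊤  [\lnot undefined \lor ⊤]
(((Q \land R) \land Q) \leftrightarrow (R \land R)) \land (R \to Q) = undefined \land ⊤ = undefined

undefined; undefined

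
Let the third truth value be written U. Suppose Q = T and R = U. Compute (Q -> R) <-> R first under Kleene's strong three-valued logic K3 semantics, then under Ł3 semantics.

U; T

In Kleene's strong three-valued logic K3: Q -> R = T -> U = U  [~T | U]
(Q -> R) <-> R = U <-> U = U
In Ł3: Q -> R = T -> U = U  [min(1, 1−1+½)]
(Q -> R) <-> R = U <-> U = T
They differ because Kleene's strong three-valued logic K3 and Ł3 treat U differently under implication.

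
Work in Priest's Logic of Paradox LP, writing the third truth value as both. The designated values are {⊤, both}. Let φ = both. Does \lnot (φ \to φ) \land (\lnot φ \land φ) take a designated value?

Yes

φ \to φ = both \to both = both
\lnot (φ \to φ) = \lnot both = both
\lnot φ = \lnot both = both
\lnot φ \land φ = both \land both = both
\lnot (φ \to φ) \land (\lnot φ \land φ) = both \land both = both
both ∈ {⊤, both}.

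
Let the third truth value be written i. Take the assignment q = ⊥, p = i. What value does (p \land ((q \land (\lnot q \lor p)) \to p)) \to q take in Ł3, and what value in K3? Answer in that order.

i; i

In Ł3: \lnot q = \lnot ⊥ = ⊤
\lnot q \lor p = ⊤ \lor i = ⊤
q \land (\lnot q \lor p) = ⊥ \land ⊤ = ⊥
(q \land (\lnot q \lor p)) \to p = ⊥ \to i = ⊤
p \land ((q \land (\lnot q \lor p)) \to p) = i \land ⊤ = i
(p \land ((q \land (\lnot q \lor p)) \to p)) \to q = i \to ⊥ = i
In K3: \lnot q = \lnot ⊥ = ⊤
\lnot q \lor p = ⊤ \lor i = ⊤
q \land (\lnot q \lor p) = ⊥ \land ⊤ = ⊥
(q \land (\lnot q \lor p)) \to p = ⊥ \to i = ⊤  [\lnot ⊥ \lor i]
p \land ((q \land (\lnot q \lor p)) \to p) = i \land ⊤ = i
(p \land ((q \land (\lnot q \lor p)) \to p)) \to q = i \to ⊥ = i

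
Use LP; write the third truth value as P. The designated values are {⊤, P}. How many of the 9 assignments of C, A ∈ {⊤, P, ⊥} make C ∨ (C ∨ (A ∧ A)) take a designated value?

8

Of the 9 assignments, 8 give a value in {⊤, P}.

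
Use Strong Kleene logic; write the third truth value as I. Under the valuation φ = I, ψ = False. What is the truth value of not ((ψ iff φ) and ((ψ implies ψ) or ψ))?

ψ iff φ = False iff I = I
ψ implies ψ = False implies False = True
(ψ implies ψ) or ψ = True or False = True
(ψ iff φ) and ((ψ implies ψ) or ψ) = I and True = I
not ((ψ iff φ) and ((ψ implies ψ) or ψ)) = not I = I

I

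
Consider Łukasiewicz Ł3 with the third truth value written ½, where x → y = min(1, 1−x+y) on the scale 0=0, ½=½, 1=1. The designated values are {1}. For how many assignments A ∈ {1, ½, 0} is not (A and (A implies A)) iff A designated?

1

A=1: 0 ·
A=½: 1 ✓
A=0: 0 ·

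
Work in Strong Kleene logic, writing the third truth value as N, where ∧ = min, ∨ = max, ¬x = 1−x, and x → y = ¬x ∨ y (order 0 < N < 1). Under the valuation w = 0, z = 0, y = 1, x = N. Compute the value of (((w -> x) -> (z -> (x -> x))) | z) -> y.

1

w -> x = 0 -> N = 1  [~0 | N]
x -> x = N -> N = N
z -> (x -> x) = 0 -> N = 1
(w -> x) -> (z -> (x -> x)) = 1 -> 1 = 1
((w -> x) -> (z -> (x -> x))) | z = 1 | 0 = 1
(((w -> x) -> (z -> (x -> x))) | z) -> y = 1 -> 1 = 1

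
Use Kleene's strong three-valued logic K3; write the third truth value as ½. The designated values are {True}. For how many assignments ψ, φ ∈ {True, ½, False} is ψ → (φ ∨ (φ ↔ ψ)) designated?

5

Of the 9 assignments, 5 give a value in {True}.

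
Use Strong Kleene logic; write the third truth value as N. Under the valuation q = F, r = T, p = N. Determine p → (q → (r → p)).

r → p = T → N = N  [¬T ∨ N]
q → (r → p) = F → N = T
p → (q → (r → p)) = N → T = T

T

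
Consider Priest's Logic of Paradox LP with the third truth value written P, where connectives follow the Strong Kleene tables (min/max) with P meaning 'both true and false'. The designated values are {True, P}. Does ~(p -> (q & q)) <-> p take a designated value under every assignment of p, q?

Countermodel: p=True, q=True gives False, which is not designated.

No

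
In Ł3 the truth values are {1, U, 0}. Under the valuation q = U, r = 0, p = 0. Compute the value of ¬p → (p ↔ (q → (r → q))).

0

¬p = ¬0 = 1
r → q = 0 → U = 1  [min(1, 1−0+½)]
q → (r → q) = U → 1 = 1
p ↔ (q → (r → q)) = 0 ↔ 1 = 0
¬p → (p ↔ (q → (r → q))) = 1 → 0 = 0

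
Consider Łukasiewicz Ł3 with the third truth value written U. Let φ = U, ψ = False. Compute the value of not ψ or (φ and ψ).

not ψ = not False = True
φ and ψ = U and False = False
not ψ or (φ and ψ) = True or False = True

True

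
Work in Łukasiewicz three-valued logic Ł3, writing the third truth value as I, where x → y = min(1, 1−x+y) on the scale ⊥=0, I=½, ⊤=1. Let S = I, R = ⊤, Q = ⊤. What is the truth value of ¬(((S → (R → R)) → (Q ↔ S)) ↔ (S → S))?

R → R = ⊤ → ⊤ = ⊤
S → (R → R) = I → ⊤ = ⊤  [min(1, 1−½+1)]
Q ↔ S = ⊤ ↔ I = I
(S → (R → R)) → (Q ↔ S) = ⊤ → I = I
S → S = I → I = ⊤
((S → (R → R)) → (Q ↔ S)) ↔ (S → S) = I ↔ ⊤ = I
¬(((S → (R → R)) → (Q ↔ S)) ↔ (S → S)) = ¬I = I

I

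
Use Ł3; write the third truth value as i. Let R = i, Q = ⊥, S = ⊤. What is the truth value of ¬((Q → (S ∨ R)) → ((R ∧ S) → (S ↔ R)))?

S ∨ R = ⊤ ∨ i = ⊤
Q → (S ∨ R) = ⊥ → ⊤ = ⊤
R ∧ S = i ∧ ⊤ = i
S ↔ R = ⊤ ↔ i = i  [1 − |1−½|]
(R ∧ S) → (S ↔ R) = i → i = ⊤
(Q → (S ∨ R)) → ((R ∧ S) → (S ↔ R)) = ⊤ → ⊤ = ⊤
¬((Q → (S ∨ R)) → ((R ∧ S) → (S ↔ R))) = ¬⊤ = ⊥

⊥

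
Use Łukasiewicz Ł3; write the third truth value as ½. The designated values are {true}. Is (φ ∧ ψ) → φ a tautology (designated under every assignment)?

Yes

Every assignment of φ, ψ over {true, ½, false} gives a value in {true}.
In particular, with φ=½, ψ=½: (φ ∧ ψ) → φ = true.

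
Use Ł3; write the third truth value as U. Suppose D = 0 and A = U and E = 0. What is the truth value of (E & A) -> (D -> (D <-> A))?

1

E & A = 0 & U = 0
D <-> A = 0 <-> U = U  [1 − |0−½|]
D -> (D <-> A) = 0 -> U = 1
(E & A) -> (D -> (D <-> A)) = 0 -> 1 = 1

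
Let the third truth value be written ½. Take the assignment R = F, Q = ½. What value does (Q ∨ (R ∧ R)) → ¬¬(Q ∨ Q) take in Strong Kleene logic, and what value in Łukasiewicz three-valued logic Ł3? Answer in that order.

½; T

In Strong Kleene logic: R ∧ R = F ∧ F = F
Q ∨ (R ∧ R) = ½ ∨ F = ½
Q ∨ Q = ½ ∨ ½ = ½
¬(Q ∨ Q) = ¬½ = ½
¬¬(Q ∨ Q) = ¬½ = ½
(Q ∨ (R ∧ R)) → ¬¬(Q ∨ Q) = ½ → ½ = ½  [¬½ ∨ ½]
In Łukasiewicz three-valued logic Ł3: R ∧ R = F ∧ F = F
Q ∨ (R ∧ R) = ½ ∨ F = ½
Q ∨ Q = ½ ∨ ½ = ½
¬(Q ∨ Q) = ¬½ = ½
¬¬(Q ∨ Q) = ¬½ = ½
(Q ∨ (R ∧ R)) → ¬¬(Q ∨ Q) = ½ → ½ = T
They differ because Strong Kleene logic and Łukasiewicz three-valued logic Ł3 treat ½ differently under implication.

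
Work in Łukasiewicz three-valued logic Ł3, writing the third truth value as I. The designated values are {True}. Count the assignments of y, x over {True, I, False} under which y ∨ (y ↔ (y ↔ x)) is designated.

Of the 9 assignments, 6 give a value in {True}.

6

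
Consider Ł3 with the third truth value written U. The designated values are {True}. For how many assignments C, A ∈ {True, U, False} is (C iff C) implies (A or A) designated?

3

Designated under: (C=True, A=True); (C=U, A=True); (C=False, A=True).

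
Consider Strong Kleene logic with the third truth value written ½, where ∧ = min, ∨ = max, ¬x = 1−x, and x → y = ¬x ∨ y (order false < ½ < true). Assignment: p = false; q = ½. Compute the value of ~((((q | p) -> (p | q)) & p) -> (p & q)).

false

q | p = ½ | false = ½
p | q = false | ½ = ½
(q | p) -> (p | q) = ½ -> ½ = ½  [~½ | ½]
((q | p) -> (p | q)) & p = ½ & false = false
p & q = false & ½ = false
(((q | p) -> (p | q)) & p) -> (p & q) = false -> false = true
~((((q | p) -> (p | q)) & p) -> (p & q)) = ~true = false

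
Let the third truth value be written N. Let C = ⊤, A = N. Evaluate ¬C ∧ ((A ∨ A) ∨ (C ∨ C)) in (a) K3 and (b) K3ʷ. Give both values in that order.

In K3: ¬C = ¬⊤ = ⊥
A ∨ A = N ∨ N = N
C ∨ C = ⊤ ∨ ⊤ = ⊤
(A ∨ A) ∨ (C ∨ C) = N ∨ ⊤ = ⊤
¬C ∧ ((A ∨ A) ∨ (C ∨ C)) = ⊥ ∧ ⊤ = ⊥
In K3ʷ: ¬C = ¬⊤ = ⊥
A ∨ A = N ∨ N = N
C ∨ C = ⊤ ∨ ⊤ = ⊤
(A ∨ A) ∨ (C ∨ C) = N ∨ ⊤ = N
¬C ∧ ((A ∨ A) ∨ (C ∨ C)) = ⊥ ∧ N = N
They differ because K3 and K3ʷ treat N differently under the binary connectives.

⊥; N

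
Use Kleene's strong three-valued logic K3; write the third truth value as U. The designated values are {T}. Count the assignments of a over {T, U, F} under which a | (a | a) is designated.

1

a=T: T ✓
a=U: U ·
a=F: F ·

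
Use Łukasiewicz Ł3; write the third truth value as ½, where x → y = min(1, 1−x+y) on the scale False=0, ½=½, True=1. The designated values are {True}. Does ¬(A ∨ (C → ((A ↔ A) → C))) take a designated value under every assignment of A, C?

Countermodel: A=True, C=True gives False, which is not designated.

No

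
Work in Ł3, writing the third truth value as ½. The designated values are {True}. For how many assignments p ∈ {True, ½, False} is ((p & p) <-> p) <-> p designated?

p=True: True ✓
p=½: ½ ·
p=False: False ·

1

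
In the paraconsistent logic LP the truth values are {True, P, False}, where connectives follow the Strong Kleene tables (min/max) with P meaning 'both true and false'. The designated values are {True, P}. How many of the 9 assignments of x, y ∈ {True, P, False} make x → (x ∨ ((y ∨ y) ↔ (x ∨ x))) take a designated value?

Of the 9 assignments, 9 give a value in {True, P}.

9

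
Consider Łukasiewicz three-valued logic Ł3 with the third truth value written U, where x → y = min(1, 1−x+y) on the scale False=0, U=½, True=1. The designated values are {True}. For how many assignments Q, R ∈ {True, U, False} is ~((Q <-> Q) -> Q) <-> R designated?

Designated under: (Q=True, R=False); (Q=U, R=U); (Q=False, R=True).

3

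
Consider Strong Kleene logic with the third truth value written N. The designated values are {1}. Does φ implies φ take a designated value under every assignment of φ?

Countermodel: φ=N gives N, which is not designated.

No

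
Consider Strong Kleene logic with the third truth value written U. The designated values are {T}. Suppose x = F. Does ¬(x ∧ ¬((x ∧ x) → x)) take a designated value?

x ∧ x = F ∧ F = F
(x ∧ x) → x = F → F = T
¬((x ∧ x) → x) = ¬T = F
x ∧ ¬((x ∧ x) → x) = F ∧ F = F
¬(x ∧ ¬((x ∧ x) → x)) = ¬F = T
T ∈ {T}.

Yes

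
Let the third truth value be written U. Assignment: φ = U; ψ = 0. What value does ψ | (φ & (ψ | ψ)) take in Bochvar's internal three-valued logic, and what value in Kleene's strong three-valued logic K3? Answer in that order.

In Bochvar's internal three-valued logic: ψ | ψ = 0 | 0 = 0
φ & (ψ | ψ) = U & 0 = U
ψ | (φ & (ψ | ψ)) = 0 | U = U
In Kleene's strong three-valued logic K3: ψ | ψ = 0 | 0 = 0
φ & (ψ | ψ) = U & 0 = 0
ψ | (φ & (ψ | ψ)) = 0 | 0 = 0
They differ because Bochvar's internal three-valued logic and Kleene's strong three-valued logic K3 treat U differently under the binary connectives.

U; 0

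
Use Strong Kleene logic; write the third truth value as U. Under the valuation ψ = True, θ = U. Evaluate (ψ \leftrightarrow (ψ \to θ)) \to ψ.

True

ψ \to θ = True \to U = U
ψ \leftrightarrow (ψ \to θ) = True \leftrightarrow U = U
(ψ \leftrightarrow (ψ \to θ)) \to ψ = U \to True = True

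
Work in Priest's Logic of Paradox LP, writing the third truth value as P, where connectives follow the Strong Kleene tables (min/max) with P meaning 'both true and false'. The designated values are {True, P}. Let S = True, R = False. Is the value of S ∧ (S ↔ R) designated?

S ↔ R = True ↔ False = False
S ∧ (S ↔ R) = True ∧ False = False
False ∉ {True, P}.

No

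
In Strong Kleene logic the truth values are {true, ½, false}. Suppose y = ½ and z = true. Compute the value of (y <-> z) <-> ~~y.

½

y <-> z = ½ <-> true = ½
~y = ~½ = ½
~~y = ~½ = ½
(y <-> z) <-> ~~y = ½ <-> ½ = ½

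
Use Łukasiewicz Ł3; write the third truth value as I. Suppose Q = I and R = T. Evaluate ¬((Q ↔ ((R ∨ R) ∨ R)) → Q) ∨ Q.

R ∨ R = T ∨ T = T
(R ∨ R) ∨ R = T ∨ T = T
Q ↔ ((R ∨ R) ∨ R) = I ↔ T = I  [1 − |½−1|]
(Q ↔ ((R ∨ R) ∨ R)) → Q = I → I = T
¬((Q ↔ ((R ∨ R) ∨ R)) → Q) = ¬T = F
¬((Q ↔ ((R ∨ R) ∨ R)) → Q) ∨ Q = F ∨ I = I

I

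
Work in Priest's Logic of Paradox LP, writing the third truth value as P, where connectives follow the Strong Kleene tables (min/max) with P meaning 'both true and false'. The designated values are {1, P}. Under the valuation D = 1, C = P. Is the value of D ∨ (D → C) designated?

D → C = 1 → P = P
D ∨ (D → C) = 1 ∨ P = 1
1 ∈ {1, P}.

Yes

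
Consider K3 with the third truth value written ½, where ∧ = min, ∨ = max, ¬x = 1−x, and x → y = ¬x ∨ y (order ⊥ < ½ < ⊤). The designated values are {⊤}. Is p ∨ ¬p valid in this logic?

No

Countermodel: p=½ gives ½, which is not designated.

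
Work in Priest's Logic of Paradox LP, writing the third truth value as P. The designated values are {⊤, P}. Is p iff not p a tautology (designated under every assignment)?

Countermodel: p=⊤ gives ⊥, which is not designated.

No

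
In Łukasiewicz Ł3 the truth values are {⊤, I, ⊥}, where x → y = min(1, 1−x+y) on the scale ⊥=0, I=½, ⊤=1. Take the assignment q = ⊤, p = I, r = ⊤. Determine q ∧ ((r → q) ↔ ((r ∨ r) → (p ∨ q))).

r → q = ⊤ → ⊤ = ⊤
r ∨ r = ⊤ ∨ ⊤ = ⊤
p ∨ q = I ∨ ⊤ = ⊤
(r ∨ r) → (p ∨ q) = ⊤ → ⊤ = ⊤
(r → q) ↔ ((r ∨ r) → (p ∨ q)) = ⊤ ↔ ⊤ = ⊤
q ∧ ((r → q) ↔ ((r ∨ r) → (p ∨ q))) = ⊤ ∧ ⊤ = ⊤

⊤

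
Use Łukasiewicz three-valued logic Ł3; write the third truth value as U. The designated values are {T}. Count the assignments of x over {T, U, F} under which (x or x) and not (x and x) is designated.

0

x=T: F ·
x=U: U ·
x=F: F ·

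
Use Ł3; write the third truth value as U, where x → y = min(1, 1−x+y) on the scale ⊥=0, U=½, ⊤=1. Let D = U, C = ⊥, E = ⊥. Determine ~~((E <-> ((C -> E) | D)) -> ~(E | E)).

⊤

C -> E = ⊥ -> ⊥ = ⊤
(C -> E) | D = ⊤ | U = ⊤
E <-> ((C -> E) | D) = ⊥ <-> ⊤ = ⊥
E | E = ⊥ | ⊥ = ⊥
~(E | E) = ~⊥ = ⊤
(E <-> ((C -> E) | D)) -> ~(E | E) = ⊥ -> ⊤ = ⊤
~((E <-> ((C -> E) | D)) -> ~(E | E)) = ~⊤ = ⊥
~~((E <-> ((C -> E) | D)) -> ~(E | E)) = ~⊥ = ⊤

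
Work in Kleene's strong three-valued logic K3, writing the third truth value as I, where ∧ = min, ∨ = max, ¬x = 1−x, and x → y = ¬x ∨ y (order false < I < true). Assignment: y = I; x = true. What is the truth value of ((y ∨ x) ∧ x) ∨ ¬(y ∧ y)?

y ∨ x = I ∨ true = true
(y ∨ x) ∧ x = true ∧ true = true
y ∧ y = I ∧ I = I
¬(y ∧ y) = ¬I = I
((y ∨ x) ∧ x) ∨ ¬(y ∧ y) = true ∨ I = true

true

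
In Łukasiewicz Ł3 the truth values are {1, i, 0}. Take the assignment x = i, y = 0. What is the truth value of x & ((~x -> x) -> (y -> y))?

~x = ~i = i
~x -> x = i -> i = 1  [min(1, 1−½+½)]
y -> y = 0 -> 0 = 1
(~x -> x) -> (y -> y) = 1 -> 1 = 1
x & ((~x -> x) -> (y -> y)) = i & 1 = i

i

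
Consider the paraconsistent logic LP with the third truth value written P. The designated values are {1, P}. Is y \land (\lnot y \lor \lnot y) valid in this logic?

No

Countermodel: y=1 gives 0, which is not designated.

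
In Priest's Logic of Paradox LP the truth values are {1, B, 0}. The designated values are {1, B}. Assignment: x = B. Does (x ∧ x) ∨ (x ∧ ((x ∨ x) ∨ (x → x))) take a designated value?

x ∧ x = B ∧ B = B
x ∨ x = B ∨ B = B
x → x = B → B = B  [¬B ∨ B]
(x ∨ x) ∨ (x → x) = B ∨ B = B
x ∧ ((x ∨ x) ∨ (x → x)) = B ∧ B = B
(x ∧ x) ∨ (x ∧ ((x ∨ x) ∨ (x → x))) = B ∨ B = B
B ∈ {1, B}.

Yes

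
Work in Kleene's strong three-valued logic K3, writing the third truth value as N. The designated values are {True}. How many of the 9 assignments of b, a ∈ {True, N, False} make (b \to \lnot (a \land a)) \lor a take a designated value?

Of the 9 assignments, 7 give a value in {True}.

7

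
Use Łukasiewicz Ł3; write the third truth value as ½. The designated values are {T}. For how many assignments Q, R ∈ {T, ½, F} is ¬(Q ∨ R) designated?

1

Designated under: (Q=F, R=F).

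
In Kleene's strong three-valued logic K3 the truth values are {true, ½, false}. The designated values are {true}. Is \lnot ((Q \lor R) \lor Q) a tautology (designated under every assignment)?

No

Countermodel: Q=true, R=true gives false, which is not designated.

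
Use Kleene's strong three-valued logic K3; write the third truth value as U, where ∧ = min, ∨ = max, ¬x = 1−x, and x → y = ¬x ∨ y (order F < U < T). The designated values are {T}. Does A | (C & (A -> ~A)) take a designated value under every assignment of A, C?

No

Countermodel: A=U, C=T gives U, which is not designated.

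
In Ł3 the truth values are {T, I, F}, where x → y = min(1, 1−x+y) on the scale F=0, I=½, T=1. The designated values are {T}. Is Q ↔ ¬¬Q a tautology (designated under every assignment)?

Yes

Every assignment of Q over {T, I, F} gives a value in {T}.
In particular, with Q=I: Q ↔ ¬¬Q = T.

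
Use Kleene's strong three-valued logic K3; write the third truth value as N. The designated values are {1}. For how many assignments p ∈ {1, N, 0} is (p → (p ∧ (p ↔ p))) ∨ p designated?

2

p=1: 1 ✓
p=N: N ·
p=0: 1 ✓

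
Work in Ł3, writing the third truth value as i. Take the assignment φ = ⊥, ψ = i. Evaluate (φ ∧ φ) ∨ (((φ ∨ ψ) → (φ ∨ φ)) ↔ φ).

φ ∧ φ = ⊥ ∧ ⊥ = ⊥
φ ∨ ψ = ⊥ ∨ i = i
φ ∨ φ = ⊥ ∨ ⊥ = ⊥
(φ ∨ ψ) → (φ ∨ φ) = i → ⊥ = i  [min(1, 1−½+0)]
((φ ∨ ψ) → (φ ∨ φ)) ↔ φ = i ↔ ⊥ = i
(φ ∧ φ) ∨ (((φ ∨ ψ) → (φ ∨ φ)) ↔ φ) = ⊥ ∨ i = i

i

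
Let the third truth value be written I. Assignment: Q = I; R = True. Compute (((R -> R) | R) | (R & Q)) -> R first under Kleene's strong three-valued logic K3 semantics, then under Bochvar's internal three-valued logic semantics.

True; I

In Kleene's strong three-valued logic K3: R -> R = True -> True = True
(R -> R) | R = True | True = True
R & Q = True & I = I
((R -> R) | R) | (R & Q) = True | I = True
(((R -> R) | R) | (R & Q)) -> R = True -> True = True
In Bochvar's internal three-valued logic: R -> R = True -> True = True
(R -> R) | R = True | True = True
R & Q = True & I = I
((R -> R) | R) | (R & Q) = True | I = I
(((R -> R) | R) | (R & Q)) -> R = I -> True = I  [any arg is the third value ⇒ result is the third value]
They differ because Kleene's strong three-valued logic K3 and Bochvar's internal three-valued logic treat I differently under the binary connectives.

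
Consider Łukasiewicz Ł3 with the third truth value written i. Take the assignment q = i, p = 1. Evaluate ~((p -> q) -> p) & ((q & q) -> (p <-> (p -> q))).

p -> q = 1 -> i = i  [min(1, 1−1+½)]
(p -> q) -> p = i -> 1 = 1
~((p -> q) -> p) = ~1 = 0
q & q = i & i = i
p -> q = 1 -> i = i
p <-> (p -> q) = 1 <-> i = i
(q & q) -> (p <-> (p -> q)) = i -> i = 1
~((p -> q) -> p) & ((q & q) -> (p <-> (p -> q))) = 0 & 1 = 0

0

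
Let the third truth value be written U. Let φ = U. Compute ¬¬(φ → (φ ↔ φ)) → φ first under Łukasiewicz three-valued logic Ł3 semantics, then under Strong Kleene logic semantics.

In Łukasiewicz three-valued logic Ł3: φ ↔ φ = U ↔ U = True  [1 − |½−½|]
φ → (φ ↔ φ) = U → True = True
¬(φ → (φ ↔ φ)) = ¬True = False
¬¬(φ → (φ ↔ φ)) = ¬False = True
¬¬(φ → (φ ↔ φ)) → φ = True → U = U
In Strong Kleene logic: φ ↔ φ = U ↔ U = U
φ → (φ ↔ φ) = U → U = U
¬(φ → (φ ↔ φ)) = ¬U = U
¬¬(φ → (φ ↔ φ)) = ¬U = U
¬¬(φ → (φ ↔ φ)) → φ = U → U = U

U; U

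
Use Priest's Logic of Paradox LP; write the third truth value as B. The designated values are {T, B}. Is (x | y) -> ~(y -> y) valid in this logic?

Countermodel: x=T, y=T gives F, which is not designated.

No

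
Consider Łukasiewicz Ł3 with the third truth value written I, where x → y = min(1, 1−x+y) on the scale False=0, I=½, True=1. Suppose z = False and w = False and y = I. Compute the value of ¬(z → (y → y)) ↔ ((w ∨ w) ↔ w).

False

y → y = I → I = True
z → (y → y) = False → True = True
¬(z → (y → y)) = ¬True = False
w ∨ w = False ∨ False = False
(w ∨ w) ↔ w = False ↔ False = True
¬(z → (y → y)) ↔ ((w ∨ w) ↔ w) = False ↔ True = False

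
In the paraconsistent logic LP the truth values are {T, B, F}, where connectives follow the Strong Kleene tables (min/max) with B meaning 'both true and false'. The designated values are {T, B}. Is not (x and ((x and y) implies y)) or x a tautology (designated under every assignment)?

Yes

Every assignment of x, y over {T, B, F} gives a value in {T, B}.
In particular, with x=B, y=B: not (x and ((x and y) implies y)) or x = B.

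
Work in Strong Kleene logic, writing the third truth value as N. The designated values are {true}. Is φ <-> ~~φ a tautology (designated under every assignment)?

No

Countermodel: φ=N gives N, which is not designated.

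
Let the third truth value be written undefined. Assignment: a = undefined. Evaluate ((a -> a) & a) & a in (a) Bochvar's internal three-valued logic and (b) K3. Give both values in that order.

undefined; undefined

In Bochvar's internal three-valued logic: a -> a = undefined -> undefined = undefined  [any arg is the third value ⇒ result is the third value]
(a -> a) & a = undefined & undefined = undefined
((a -> a) & a) & a = undefined & undefined = undefined
In K3: a -> a = undefined -> undefined = undefined  [~undefined | undefined]
(a -> a) & a = undefined & undefined = undefined
((a -> a) & a) & a = undefined & undefined = undefined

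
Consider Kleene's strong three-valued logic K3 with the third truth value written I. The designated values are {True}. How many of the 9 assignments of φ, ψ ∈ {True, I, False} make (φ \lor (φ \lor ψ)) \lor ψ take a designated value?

Of the 9 assignments, 5 give a value in {True}.

5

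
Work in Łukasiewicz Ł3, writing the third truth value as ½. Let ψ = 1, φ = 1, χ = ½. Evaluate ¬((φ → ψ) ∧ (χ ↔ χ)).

0

φ → ψ = 1 → 1 = 1
χ ↔ χ = ½ ↔ ½ = 1  [1 − |½−½|]
(φ → ψ) ∧ (χ ↔ χ) = 1 ∧ 1 = 1
¬((φ → ψ) ∧ (χ ↔ χ)) = ¬1 = 0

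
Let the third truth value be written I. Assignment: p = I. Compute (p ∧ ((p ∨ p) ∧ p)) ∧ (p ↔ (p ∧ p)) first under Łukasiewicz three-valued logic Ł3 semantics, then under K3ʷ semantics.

In Łukasiewicz three-valued logic Ł3: p ∨ p = I ∨ I = I
(p ∨ p) ∧ p = I ∧ I = I
p ∧ ((p ∨ p) ∧ p) = I ∧ I = I
p ∧ p = I ∧ I = I
p ↔ (p ∧ p) = I ↔ I = true  [1 − |½−½|]
(p ∧ ((p ∨ p) ∧ p)) ∧ (p ↔ (p ∧ p)) = I ∧ true = I
In K3ʷ: p ∨ p = I ∨ I = I
(p ∨ p) ∧ p = I ∧ I = I
p ∧ ((p ∨ p) ∧ p) = I ∧ I = I
p ∧ p = I ∧ I = I
p ↔ (p ∧ p) = I ↔ I = I
(p ∧ ((p ∨ p) ∧ p)) ∧ (p ↔ (p ∧ p)) = I ∧ I = I

I; I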